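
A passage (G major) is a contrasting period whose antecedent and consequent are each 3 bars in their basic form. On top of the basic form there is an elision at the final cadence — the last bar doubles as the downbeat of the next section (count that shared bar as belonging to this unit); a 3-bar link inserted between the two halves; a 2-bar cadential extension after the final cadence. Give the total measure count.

Basic contrasting period: 3 + 3 = 6 bars.
6 (basic form) + 3 (link) + 2 (cadential extension) = 11.
The elision shares a bar with the next section but does not change this unit's count.

11 measures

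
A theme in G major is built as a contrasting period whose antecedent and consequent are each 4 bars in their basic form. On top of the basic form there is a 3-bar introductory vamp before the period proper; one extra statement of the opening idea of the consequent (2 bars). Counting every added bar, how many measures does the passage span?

13 measures

Basic contrasting period: 4 + 4 = 8 bars.
8 (basic form) + 3 (introduction) + 2 (extra statement) = 13.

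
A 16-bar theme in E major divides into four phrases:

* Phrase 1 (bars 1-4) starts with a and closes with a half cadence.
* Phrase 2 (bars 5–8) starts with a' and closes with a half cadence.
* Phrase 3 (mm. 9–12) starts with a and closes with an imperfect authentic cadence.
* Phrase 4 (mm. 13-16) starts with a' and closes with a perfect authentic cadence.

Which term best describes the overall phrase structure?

parallel double period

Four phrases in two halves: the first half (measures 1–8) ends with a half cadence, the second (mm. 9-16) with a perfect authentic cadence — a large antecedent–consequent pair, i.e. a double period.
Phrase 3 begins with the same material as phrase 1, making it parallel.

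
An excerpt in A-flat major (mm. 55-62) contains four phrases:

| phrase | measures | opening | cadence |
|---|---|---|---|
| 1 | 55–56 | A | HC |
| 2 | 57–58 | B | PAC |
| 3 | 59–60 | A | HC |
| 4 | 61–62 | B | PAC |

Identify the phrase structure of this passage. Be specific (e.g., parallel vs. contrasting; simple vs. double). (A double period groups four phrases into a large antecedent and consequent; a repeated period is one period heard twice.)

repeated period

The cadence pattern HC–PAC–HC–PAC is weak–strong twice, and phrases 3–4 restate phrases 1–2: a period heard twice, not a double period (which would end weakly at phrase 2).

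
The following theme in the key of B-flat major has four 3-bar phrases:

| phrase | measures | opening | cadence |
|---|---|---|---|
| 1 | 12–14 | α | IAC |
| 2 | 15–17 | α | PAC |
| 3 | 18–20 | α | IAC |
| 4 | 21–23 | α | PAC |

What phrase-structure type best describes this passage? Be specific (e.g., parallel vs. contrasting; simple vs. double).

repeated period

The cadence pattern IAC–PAC–IAC–PAC is weak–strong twice, and phrases 3–4 restate phrases 1–2: a period heard twice, not a double period (which would end weakly at phrase 2).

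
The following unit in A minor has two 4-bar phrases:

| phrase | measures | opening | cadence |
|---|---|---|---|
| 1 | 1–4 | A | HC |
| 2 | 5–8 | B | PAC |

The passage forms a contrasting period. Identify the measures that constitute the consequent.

The antecedent is the phrase ending with the weaker cadence (half cadence, phrase 1) and the consequent the one ending more conclusively (perfect authentic cadence, phrase 2); the consequent is mm. 5-8.

measures 5–8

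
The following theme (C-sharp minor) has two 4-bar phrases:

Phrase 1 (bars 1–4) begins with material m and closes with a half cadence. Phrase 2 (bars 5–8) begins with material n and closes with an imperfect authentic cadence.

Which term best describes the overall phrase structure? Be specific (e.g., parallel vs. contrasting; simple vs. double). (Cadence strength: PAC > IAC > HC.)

contrasting period

Phrase 1 ends with a half cadence (weaker) and phrase 2 with an imperfect authentic cadence (stronger): antecedent + consequent = a period.
The two phrases open with different material (m / n), so the period is contrasting.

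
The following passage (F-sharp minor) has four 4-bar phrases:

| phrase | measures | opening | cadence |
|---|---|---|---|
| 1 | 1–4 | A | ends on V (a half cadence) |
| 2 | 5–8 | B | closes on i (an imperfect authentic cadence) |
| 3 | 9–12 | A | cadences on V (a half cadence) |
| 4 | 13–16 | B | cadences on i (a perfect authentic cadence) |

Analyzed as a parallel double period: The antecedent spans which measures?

measures 1–8

In a double period the four phrases pair into a large antecedent (phrases 1–2, ending imperfect authentic cadence) and a large consequent (phrases 3–4, ending perfect authentic cadence). The antecedent spans mm. 1–8.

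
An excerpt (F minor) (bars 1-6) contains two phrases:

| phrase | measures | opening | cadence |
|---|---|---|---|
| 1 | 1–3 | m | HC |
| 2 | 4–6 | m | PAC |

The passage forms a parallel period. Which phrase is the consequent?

The phrase ending with the weaker cadence (half cadence) is the antecedent; the one ending more conclusively (perfect authentic cadence) is the consequent. The consequent is phrase 2.

phrase 2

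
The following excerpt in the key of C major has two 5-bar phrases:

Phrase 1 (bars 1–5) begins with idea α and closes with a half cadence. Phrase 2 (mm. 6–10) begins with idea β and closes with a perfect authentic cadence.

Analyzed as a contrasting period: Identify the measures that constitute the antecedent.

measures 1–5

The antecedent is the phrase ending with the weaker cadence (half cadence, phrase 1) and the consequent the one ending more conclusively (perfect authentic cadence, phrase 2); the antecedent is mm. 1-5.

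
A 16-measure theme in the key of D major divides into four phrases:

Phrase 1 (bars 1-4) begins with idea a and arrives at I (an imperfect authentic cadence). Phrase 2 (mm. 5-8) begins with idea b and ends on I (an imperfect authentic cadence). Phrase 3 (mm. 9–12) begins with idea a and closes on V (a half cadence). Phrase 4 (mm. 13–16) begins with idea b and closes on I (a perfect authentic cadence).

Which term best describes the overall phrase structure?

Four phrases in two halves: the first half (mm. 1–8) ends with an imperfect authentic cadence, the second (measures 9–16) with a perfect authentic cadence — a large antecedent–consequent pair, i.e. a double period.
Phrase 3 begins with the same material as phrase 1, making it parallel.

parallel double period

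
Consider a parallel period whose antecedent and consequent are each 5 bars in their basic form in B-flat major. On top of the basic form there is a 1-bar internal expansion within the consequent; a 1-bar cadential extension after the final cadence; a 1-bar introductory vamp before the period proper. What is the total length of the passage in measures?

13 measures

Basic parallel period: 5 + 5 = 10 bars.
10 (basic form) + 1 (internal expansion) + 1 (cadential extension) + 1 (introduction) = 13.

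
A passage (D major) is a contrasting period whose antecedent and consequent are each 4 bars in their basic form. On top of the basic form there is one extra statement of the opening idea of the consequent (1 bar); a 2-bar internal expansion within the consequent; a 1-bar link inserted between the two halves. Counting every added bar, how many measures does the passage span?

12 measures

Basic contrasting period: 4 + 4 = 8 bars.
8 (basic form) + 1 (extra statement) + 2 (internal expansion) + 1 (link) = 12.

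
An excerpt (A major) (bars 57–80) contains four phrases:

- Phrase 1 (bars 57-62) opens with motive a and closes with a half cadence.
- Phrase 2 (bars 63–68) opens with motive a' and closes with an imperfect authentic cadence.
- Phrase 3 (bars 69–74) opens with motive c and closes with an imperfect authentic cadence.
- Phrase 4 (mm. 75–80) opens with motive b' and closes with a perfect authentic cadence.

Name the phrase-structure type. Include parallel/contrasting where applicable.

contrasting double period

Four phrases in two halves: the first half (mm. 57-68) ends with an imperfect authentic cadence, the second (mm. 69-80) with a perfect authentic cadence — a large antecedent–consequent pair, i.e. a double period.
Phrase 3 begins with different material from phrase 1, making it contrasting.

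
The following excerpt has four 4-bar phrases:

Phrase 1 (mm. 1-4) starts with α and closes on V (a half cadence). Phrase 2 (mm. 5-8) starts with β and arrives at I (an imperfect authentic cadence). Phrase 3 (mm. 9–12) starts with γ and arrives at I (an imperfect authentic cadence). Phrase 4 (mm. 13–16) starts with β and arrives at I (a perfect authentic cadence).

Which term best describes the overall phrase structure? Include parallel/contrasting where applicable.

contrasting double period

Four phrases in two halves: the first half (measures 1–8) ends with an imperfect authentic cadence, the second (mm. 9-16) with a perfect authentic cadence — a large antecedent–consequent pair, i.e. a double period.
Phrase 3 begins with different material from phrase 1, making it contrasting.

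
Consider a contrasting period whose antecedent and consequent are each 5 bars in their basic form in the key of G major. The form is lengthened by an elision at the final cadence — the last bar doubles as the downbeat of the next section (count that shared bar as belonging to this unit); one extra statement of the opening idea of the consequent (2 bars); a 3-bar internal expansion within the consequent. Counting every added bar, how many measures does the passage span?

Basic contrasting period: 5 + 5 = 10 bars.
10 (basic form) + 2 (extra statement) + 3 (internal expansion) = 15.
The elision shares a bar with the next section but does not change this unit's count.

15 measures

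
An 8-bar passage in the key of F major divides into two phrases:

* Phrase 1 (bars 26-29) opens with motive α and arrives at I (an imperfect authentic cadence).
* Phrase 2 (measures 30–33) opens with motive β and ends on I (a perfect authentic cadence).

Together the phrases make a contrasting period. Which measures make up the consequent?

The phrase ending with the weaker cadence (imperfect authentic cadence) is the antecedent; the one ending more conclusively (perfect authentic cadence) is the consequent. The consequent is measures 30–33.

measures 30–33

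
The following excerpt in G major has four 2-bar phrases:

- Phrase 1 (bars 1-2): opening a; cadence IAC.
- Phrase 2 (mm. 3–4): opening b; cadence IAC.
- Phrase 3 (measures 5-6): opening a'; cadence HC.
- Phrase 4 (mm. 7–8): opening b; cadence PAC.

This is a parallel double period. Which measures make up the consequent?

In a double period the first pair of phrases (ending imperfect authentic cadence) is the large antecedent and the second pair (ending perfect authentic cadence) is the large consequent; the consequent is measures 5–8.

measures 5–8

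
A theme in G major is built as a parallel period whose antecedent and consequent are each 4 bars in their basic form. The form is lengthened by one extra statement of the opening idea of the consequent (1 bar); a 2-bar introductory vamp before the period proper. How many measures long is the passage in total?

Basic parallel period: 4 + 4 = 8 bars.
8 (basic form) + 1 (extra statement) + 2 (introduction) = 11.

11 measures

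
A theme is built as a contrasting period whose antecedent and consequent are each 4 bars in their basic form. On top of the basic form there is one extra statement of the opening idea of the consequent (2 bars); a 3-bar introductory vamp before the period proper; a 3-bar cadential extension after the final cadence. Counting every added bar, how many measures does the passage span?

16 measures

Basic contrasting period: 4 + 4 = 8 bars.
8 (basic form) + 2 (extra statement) + 3 (introduction) + 3 (cadential extension) = 16.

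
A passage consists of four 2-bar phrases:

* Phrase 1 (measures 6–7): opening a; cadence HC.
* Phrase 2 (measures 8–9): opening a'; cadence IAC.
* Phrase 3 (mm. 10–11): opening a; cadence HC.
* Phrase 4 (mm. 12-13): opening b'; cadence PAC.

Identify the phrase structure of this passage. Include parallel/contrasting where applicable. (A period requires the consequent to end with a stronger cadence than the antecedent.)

parallel double period

Four phrases in two halves: the first half (bars 6–9) ends with an imperfect authentic cadence, the second (mm. 10–13) with a perfect authentic cadence — a large antecedent–consequent pair, i.e. a double period.
Phrase 3 begins with the same material as phrase 1, making it parallel.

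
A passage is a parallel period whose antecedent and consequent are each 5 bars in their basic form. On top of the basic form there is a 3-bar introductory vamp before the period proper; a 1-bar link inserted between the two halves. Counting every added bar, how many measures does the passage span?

14 measures

Basic parallel period: 5 + 5 = 10 bars.
10 (basic form) + 3 (introduction) + 1 (link) = 14.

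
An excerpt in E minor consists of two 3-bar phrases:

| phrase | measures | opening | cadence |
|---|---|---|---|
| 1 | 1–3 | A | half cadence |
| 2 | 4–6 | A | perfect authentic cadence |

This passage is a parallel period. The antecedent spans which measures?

measures 1–3

The antecedent is the phrase ending with the weaker cadence (half cadence, phrase 1) and the consequent the one ending more conclusively (perfect authentic cadence, phrase 2); the antecedent is bars 1–3.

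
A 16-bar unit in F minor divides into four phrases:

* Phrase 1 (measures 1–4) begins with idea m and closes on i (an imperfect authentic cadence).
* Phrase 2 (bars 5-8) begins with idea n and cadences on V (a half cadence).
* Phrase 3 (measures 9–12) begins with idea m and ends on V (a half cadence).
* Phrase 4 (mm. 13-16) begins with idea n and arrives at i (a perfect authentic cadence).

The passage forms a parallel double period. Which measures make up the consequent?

measures 9–16

In a double period the first pair of phrases (ending half cadence) is the large antecedent and the second pair (ending perfect authentic cadence) is the large consequent; the consequent is measures 9–16.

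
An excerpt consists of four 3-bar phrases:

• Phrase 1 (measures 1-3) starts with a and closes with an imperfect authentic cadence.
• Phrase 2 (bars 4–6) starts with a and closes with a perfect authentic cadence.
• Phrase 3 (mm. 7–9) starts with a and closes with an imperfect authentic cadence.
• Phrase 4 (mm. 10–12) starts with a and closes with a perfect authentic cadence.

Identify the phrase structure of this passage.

repeated period

The cadence pattern IAC–PAC–IAC–PAC is weak–strong twice, and phrases 3–4 restate phrases 1–2: a period heard twice, not a double period (which would end weakly at phrase 2).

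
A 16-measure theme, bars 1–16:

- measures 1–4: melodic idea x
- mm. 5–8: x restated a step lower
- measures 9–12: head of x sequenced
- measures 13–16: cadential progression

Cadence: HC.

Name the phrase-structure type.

sentence

Basic idea (measures 1–4) + its repetition (mm. 5–8) form the presentation; fragmentation and cadence (mm. 9–16) form the continuation — the 16-bar whole is a sentence.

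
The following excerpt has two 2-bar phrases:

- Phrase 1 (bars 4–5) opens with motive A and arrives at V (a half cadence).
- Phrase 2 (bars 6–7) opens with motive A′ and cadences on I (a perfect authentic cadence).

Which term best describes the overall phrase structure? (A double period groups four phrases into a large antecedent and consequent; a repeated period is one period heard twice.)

Phrase 1 ends with a half cadence (weaker) and phrase 2 with a perfect authentic cadence (stronger): antecedent + consequent = a period.
The two phrases open with the same material (A / A′), so the period is parallel.

parallel period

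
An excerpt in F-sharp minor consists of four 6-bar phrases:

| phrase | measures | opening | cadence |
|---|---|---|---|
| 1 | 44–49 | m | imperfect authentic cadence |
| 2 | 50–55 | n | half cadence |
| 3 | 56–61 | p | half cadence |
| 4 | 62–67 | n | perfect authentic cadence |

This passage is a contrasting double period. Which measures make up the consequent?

measures 56–67

In a double period the four phrases pair into a large antecedent (phrases 1–2, ending half cadence) and a large consequent (phrases 3–4, ending perfect authentic cadence). The consequent spans bars 56–67.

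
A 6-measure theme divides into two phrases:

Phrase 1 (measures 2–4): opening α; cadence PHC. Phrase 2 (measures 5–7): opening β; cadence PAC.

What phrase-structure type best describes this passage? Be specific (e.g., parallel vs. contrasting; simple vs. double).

Phrase 1 ends with a Phrygian half cadence (weaker) and phrase 2 with a perfect authentic cadence (stronger): antecedent + consequent = a period.
The two phrases open with different material (α / β), so the period is contrasting.

contrasting period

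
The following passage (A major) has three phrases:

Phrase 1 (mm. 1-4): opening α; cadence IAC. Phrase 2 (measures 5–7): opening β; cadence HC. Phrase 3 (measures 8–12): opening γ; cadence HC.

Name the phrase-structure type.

The final phrase closes with a half cadence, which is not stronger than the preceding half cadence; the 3 phrases lack an overall antecedent–consequent design and so form a phrase group.

phrase group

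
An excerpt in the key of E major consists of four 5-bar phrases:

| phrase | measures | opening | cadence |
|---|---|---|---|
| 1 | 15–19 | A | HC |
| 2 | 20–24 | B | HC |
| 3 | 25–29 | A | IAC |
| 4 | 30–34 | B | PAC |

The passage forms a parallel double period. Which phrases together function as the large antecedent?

phrases 1 and 2

In a double period the first pair of phrases (ending half cadence) is the large antecedent and the second pair (ending perfect authentic cadence) is the large consequent; the antecedent is phrases 1 and 2.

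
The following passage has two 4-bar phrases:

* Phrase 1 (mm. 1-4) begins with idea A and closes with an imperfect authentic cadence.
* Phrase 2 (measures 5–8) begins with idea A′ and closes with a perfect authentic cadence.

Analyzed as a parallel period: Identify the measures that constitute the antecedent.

measures 1–4

The antecedent is the phrase ending with the weaker cadence (imperfect authentic cadence, phrase 1) and the consequent the one ending more conclusively (perfect authentic cadence, phrase 2); the antecedent is measures 1-4.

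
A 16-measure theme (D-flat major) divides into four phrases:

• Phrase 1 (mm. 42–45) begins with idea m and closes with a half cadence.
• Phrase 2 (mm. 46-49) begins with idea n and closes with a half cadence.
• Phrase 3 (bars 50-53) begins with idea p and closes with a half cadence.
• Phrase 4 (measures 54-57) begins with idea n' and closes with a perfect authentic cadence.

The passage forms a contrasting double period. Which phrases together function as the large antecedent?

In a double period the first pair of phrases (ending half cadence) is the large antecedent and the second pair (ending perfect authentic cadence) is the large consequent; the antecedent is phrases 1 and 2.

phrases 1 and 2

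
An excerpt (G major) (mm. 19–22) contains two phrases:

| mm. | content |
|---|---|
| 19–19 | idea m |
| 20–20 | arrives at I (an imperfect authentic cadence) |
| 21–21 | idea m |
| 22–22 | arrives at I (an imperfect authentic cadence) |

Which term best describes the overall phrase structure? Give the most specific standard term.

repeated phrase

Both phrases have the same opening (m) and the same cadence (imperfect authentic cadence): the second is a restatement, not a consequent, so this is a repeated phrase rather than a period.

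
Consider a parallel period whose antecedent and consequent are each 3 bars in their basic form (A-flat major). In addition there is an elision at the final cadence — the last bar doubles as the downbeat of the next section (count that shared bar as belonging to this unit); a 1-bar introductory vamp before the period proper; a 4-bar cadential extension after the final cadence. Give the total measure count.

11 measures

Basic parallel period: 3 + 3 = 6 bars.
6 (basic form) + 1 (introduction) + 4 (cadential extension) = 11.
The elision shares a bar with the next section but does not change this unit's count.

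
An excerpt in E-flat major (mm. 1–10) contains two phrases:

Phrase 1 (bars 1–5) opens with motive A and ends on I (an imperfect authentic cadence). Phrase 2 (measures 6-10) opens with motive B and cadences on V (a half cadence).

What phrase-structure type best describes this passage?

The second phrase closes with a half cadence, which is not stronger than the first phrase's imperfect authentic cadence; without a weak→strong cadential pair there is no antecedent–consequent relationship, so this is a phrase group rather than a period.

phrase group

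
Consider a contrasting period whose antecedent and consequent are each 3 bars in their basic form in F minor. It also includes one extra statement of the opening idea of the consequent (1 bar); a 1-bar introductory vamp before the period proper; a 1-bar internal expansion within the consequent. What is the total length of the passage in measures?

9 measures

Basic contrasting period: 3 + 3 = 6 bars.
6 (basic form) + 1 (extra statement) + 1 (introduction) + 1 (internal expansion) = 9.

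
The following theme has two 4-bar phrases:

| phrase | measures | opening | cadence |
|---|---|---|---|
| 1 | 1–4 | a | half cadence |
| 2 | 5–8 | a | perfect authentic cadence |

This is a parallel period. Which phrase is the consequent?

The phrase ending with the weaker cadence (half cadence) is the antecedent; the one ending more conclusively (perfect authentic cadence) is the consequent. The consequent is phrase 2.

phrase 2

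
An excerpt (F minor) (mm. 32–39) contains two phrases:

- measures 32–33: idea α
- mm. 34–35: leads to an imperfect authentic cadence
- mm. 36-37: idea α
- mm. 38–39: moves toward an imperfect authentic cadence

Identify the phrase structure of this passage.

Both phrases have the same opening (α) and the same cadence (imperfect authentic cadence): the second is a restatement, not a consequent, so this is a repeated phrase rather than a period.

repeated phrase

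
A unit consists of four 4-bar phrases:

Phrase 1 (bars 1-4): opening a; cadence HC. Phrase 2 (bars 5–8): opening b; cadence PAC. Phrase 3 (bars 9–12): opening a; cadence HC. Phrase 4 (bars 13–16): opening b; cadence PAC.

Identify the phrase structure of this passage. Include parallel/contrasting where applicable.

repeated period

The cadence pattern HC–PAC–HC–PAC is weak–strong twice, and phrases 3–4 restate phrases 1–2: a period heard twice, not a double period (which would end weakly at phrase 2).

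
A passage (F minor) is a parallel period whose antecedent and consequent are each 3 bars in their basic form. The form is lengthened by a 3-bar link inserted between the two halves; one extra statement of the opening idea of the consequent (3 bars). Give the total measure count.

Basic parallel period: 3 + 3 = 6 bars.
6 (basic form) + 3 (link) + 3 (extra statement) = 12.

12 measures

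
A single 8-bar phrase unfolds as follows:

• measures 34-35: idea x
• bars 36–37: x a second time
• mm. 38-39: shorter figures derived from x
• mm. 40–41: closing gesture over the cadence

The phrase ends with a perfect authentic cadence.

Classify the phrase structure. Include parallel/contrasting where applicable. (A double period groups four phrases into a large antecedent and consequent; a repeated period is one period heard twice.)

sentence

Basic idea (mm. 34–35) + its repetition (bars 36-37) form the presentation; fragmentation and cadence (bars 38–41) form the continuation — the 8-bar whole is a sentence.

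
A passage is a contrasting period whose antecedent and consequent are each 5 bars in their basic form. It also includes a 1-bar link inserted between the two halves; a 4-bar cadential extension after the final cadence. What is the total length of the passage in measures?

Basic contrasting period: 5 + 5 = 10 bars.
10 (basic form) + 1 (link) + 4 (cadential extension) = 15.

15 measures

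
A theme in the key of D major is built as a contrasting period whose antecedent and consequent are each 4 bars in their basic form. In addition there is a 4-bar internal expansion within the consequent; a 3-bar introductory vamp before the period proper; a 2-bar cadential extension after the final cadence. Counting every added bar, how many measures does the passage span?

17 measures

Basic contrasting period: 4 + 4 = 8 bars.
8 (basic form) + 4 (internal expansion) + 3 (introduction) + 2 (cadential extension) = 17.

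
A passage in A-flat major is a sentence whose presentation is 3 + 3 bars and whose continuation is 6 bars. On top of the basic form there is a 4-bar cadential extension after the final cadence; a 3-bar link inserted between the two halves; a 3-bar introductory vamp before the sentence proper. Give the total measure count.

22 measures

Basic sentence: 3 + 3 + 6 = 12 bars.
12 (basic form) + 4 (cadential extension) + 3 (link) + 3 (introduction) = 22.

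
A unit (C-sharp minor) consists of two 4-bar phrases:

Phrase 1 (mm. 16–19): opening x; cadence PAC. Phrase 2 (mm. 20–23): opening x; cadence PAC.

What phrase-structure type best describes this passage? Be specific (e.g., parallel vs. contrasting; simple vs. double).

Both phrases have the same opening (x) and the same cadence (perfect authentic cadence): the second is a restatement, not a consequent, so this is a repeated phrase rather than a period.

repeated phrase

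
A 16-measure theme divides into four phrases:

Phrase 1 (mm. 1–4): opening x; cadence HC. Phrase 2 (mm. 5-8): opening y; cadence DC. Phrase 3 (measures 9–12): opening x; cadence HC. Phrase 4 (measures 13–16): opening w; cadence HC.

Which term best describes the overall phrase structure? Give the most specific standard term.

Phrase 4 ends with a half cadence, no stronger than phrase 2's deceptive cadence, so the four phrases do not form a double period; nor do phrases 3–4 duplicate 1–2, so it is not a repeated period. With no phrase reaching a conclusive cadence, the passage is a phrase group.

phrase group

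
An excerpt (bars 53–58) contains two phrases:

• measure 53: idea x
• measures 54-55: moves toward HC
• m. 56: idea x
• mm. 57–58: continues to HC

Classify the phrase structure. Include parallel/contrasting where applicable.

repeated phrase

Both phrases have the same opening (x) and the same cadence (half cadence): the second is a restatement, not a consequent, so this is a repeated phrase rather than a period.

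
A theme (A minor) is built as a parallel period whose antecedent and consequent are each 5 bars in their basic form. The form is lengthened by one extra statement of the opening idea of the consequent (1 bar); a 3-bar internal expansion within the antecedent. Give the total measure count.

Basic parallel period: 5 + 5 = 10 bars.
10 (basic form) + 1 (extra statement) + 3 (internal expansion) = 14.

14 measures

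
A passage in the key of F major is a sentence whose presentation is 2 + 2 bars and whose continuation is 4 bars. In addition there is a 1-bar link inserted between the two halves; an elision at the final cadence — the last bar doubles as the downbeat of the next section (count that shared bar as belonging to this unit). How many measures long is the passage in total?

Basic sentence: 2 + 2 + 4 = 8 bars.
8 (basic form) + 1 (link) = 9.
The elision shares a bar with the next section but does not change this unit's count.

9 measures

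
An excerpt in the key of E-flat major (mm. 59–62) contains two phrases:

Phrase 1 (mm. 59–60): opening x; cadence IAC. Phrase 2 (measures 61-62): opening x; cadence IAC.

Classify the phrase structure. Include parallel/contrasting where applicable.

Both phrases have the same opening (x) and the same cadence (imperfect authentic cadence): the second is a restatement, not a consequent, so this is a repeated phrase rather than a period.

repeated phrase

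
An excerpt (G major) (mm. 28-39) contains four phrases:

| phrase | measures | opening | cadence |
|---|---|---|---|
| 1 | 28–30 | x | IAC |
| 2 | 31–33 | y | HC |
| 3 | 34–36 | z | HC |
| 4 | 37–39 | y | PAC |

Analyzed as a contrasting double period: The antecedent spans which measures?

In a double period the four phrases pair into a large antecedent (phrases 1–2, ending half cadence) and a large consequent (phrases 3–4, ending perfect authentic cadence). The antecedent spans mm. 28–33.

measures 28–33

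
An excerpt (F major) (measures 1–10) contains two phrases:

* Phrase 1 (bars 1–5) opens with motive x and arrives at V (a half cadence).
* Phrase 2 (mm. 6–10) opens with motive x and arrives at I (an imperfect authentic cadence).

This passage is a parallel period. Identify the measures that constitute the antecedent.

The antecedent is the phrase ending with the weaker cadence (half cadence, phrase 1) and the consequent the one ending more conclusively (imperfect authentic cadence, phrase 2); the antecedent is mm. 1–5.

measures 1–5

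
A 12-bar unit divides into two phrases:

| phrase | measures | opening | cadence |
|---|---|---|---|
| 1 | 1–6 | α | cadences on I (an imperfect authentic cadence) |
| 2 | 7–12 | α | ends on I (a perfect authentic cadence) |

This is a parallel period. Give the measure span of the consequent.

The phrase ending with the weaker cadence (imperfect authentic cadence) is the antecedent; the one ending more conclusively (perfect authentic cadence) is the consequent. The consequent is measures 7–12.

measures 7–12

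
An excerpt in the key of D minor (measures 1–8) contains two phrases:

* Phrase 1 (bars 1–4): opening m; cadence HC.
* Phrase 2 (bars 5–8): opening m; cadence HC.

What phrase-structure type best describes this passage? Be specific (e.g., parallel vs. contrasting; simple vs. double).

Both phrases have the same opening (m) and the same cadence (half cadence): the second is a restatement, not a consequent, so this is a repeated phrase rather than a period.

repeated phrase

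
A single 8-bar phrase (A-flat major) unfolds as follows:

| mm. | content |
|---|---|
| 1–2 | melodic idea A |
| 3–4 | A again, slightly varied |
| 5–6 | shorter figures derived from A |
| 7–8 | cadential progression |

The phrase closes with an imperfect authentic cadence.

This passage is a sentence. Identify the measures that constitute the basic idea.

measures 1–2

The presentation of a sentence is the basic idea (measures 1–2) plus its repetition (mm. 3–4); the basic idea is therefore mm. 1–2.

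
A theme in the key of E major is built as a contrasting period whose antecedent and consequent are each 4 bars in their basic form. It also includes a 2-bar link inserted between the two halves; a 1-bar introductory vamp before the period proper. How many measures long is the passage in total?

Basic contrasting period: 4 + 4 = 8 bars.
8 (basic form) + 2 (link) + 1 (introduction) = 11.

11 measures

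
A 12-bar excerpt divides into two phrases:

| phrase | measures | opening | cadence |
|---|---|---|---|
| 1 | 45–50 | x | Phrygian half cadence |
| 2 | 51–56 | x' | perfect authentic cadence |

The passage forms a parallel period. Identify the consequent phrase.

The phrase ending with the weaker cadence (Phrygian half cadence) is the antecedent; the one ending more conclusively (perfect authentic cadence) is the consequent. The consequent is phrase 2.

phrase 2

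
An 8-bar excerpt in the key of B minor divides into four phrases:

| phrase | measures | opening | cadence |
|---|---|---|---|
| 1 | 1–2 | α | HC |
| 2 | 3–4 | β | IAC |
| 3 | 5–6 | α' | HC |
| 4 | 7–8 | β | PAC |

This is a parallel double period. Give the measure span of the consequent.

measures 5–8

In a double period the first pair of phrases (ending imperfect authentic cadence) is the large antecedent and the second pair (ending perfect authentic cadence) is the large consequent; the consequent is measures 5–8.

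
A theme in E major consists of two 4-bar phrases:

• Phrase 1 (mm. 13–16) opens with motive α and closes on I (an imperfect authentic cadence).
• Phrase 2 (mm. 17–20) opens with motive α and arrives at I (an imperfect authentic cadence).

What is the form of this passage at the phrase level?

Both phrases have the same opening (α) and the same cadence (imperfect authentic cadence): the second is a restatement, not a consequent, so this is a repeated phrase rather than a period.

repeated phrase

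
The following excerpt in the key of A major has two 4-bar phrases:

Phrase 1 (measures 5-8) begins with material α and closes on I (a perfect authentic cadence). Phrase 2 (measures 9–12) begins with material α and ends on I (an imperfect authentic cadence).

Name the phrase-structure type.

phrase group

The second phrase closes with an imperfect authentic cadence, which is not stronger than the first phrase's perfect authentic cadence; without a weak→strong cadential pair there is no antecedent–consequent relationship, so this is a phrase group rather than a period.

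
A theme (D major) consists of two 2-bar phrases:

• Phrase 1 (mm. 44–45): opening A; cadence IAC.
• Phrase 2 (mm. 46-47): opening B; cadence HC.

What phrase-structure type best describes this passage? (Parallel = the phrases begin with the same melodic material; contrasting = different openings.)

phrase group

The second phrase closes with a half cadence, which is not stronger than the first phrase's imperfect authentic cadence; without a weak→strong cadential pair there is no antecedent–consequent relationship, so this is a phrase group rather than a period.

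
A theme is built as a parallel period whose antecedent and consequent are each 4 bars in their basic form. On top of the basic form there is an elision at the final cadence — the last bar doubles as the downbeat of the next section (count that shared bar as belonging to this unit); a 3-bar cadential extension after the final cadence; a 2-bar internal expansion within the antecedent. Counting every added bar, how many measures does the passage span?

Basic parallel period: 4 + 4 = 8 bars.
8 (basic form) + 3 (cadential extension) + 2 (internal expansion) = 13.
The elision shares a bar with the next section but does not change this unit's count.

13 measures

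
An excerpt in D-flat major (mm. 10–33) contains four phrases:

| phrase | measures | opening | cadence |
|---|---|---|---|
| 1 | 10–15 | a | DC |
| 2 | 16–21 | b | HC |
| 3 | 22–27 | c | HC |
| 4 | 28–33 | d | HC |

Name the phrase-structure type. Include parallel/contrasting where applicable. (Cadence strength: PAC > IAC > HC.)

Phrase 4 ends with a half cadence, no stronger than phrase 2's half cadence, so the four phrases do not form a double period; nor do phrases 3–4 duplicate 1–2, so it is not a repeated period. With no phrase reaching a conclusive cadence, the passage is a phrase group.

phrase group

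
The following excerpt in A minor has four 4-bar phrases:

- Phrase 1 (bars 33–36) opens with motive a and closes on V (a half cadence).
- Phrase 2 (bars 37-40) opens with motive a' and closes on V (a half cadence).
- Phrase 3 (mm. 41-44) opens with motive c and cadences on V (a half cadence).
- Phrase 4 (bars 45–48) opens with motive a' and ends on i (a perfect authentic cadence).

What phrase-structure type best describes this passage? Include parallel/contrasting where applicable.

contrasting double period

Four phrases in two halves: the first half (mm. 33–40) ends with a half cadence, the second (mm. 41-48) with a perfect authentic cadence — a large antecedent–consequent pair, i.e. a double period.
Phrase 3 begins with different material from phrase 1, making it contrasting.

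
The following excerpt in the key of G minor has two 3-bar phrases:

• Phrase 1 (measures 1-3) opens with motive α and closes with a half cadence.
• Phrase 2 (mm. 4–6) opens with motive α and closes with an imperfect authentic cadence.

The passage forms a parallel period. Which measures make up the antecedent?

measures 1–3

The phrase ending with the weaker cadence (half cadence) is the antecedent; the one ending more conclusively (imperfect authentic cadence) is the consequent. The antecedent is measures 1–3.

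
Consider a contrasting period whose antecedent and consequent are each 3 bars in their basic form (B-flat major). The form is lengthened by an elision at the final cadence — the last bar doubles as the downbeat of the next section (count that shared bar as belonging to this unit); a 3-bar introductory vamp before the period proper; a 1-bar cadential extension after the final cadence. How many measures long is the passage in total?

Basic contrasting period: 3 + 3 = 6 bars.
6 (basic form) + 3 (introduction) + 1 (cadential extension) = 10.
The elision shares a bar with the next section but does not change this unit's count.

10 measures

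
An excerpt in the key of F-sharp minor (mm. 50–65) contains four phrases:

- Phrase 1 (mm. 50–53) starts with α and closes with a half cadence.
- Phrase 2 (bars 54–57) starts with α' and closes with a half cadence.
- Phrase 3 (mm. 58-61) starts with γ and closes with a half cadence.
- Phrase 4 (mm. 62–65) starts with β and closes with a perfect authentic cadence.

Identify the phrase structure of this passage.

contrasting double period

Four phrases in two halves: the first half (mm. 50-57) ends with a half cadence, the second (mm. 58–65) with a perfect authentic cadence — a large antecedent–consequent pair, i.e. a double period.
Phrase 3 begins with different material from phrase 1, making it contrasting.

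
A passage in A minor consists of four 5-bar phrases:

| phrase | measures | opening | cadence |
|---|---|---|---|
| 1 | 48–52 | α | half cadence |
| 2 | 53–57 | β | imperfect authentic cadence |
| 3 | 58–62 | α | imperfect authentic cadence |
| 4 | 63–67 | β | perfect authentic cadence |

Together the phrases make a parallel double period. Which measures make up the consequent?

measures 58–67

In a double period the first pair of phrases (ending imperfect authentic cadence) is the large antecedent and the second pair (ending perfect authentic cadence) is the large consequent; the consequent is measures 58–67.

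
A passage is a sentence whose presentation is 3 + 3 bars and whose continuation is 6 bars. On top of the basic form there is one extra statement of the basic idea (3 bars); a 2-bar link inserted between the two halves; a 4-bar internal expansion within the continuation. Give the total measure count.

21 measures

Basic sentence: 3 + 3 + 6 = 12 bars.
12 (basic form) + 3 (extra statement) + 2 (link) + 4 (internal expansion) = 21.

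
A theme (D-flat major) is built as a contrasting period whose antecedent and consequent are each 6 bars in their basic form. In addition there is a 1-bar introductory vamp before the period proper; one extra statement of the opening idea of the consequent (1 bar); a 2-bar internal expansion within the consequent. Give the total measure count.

Basic contrasting period: 6 + 6 = 12 bars.
12 (basic form) + 1 (introduction) + 1 (extra statement) + 2 (internal expansion) = 16.

16 measures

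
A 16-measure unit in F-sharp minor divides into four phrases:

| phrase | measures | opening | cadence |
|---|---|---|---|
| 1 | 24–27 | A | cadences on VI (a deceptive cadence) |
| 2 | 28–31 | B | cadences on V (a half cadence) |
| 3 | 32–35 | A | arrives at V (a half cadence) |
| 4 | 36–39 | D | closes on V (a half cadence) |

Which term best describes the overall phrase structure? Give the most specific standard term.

phrase group

Phrase 4 ends with a half cadence, no stronger than phrase 2's half cadence, so the four phrases do not form a double period; nor do phrases 3–4 duplicate 1–2, so it is not a repeated period. With no phrase reaching a conclusive cadence, the passage is a phrase group.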